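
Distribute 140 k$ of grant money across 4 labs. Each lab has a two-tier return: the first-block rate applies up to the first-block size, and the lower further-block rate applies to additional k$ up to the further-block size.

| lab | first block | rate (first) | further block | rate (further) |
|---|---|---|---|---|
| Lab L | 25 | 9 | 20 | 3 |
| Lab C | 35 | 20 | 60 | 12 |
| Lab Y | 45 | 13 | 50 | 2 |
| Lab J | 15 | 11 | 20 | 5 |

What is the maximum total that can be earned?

Treat each block as its own option and order by rate: Lab C/first 20 > Lab Y/first 13 > Lab C/second 12 > Lab J/first 11 > Lab L/first 9 > Lab J/second 5 > Lab L/second 3 > Lab Y/second 2.
Fill Lab C first block (35 at 20) → 105 left.
Lab Y first at 13: fill all 45 → 60 left.
Lab C/second (12): +60 → 0 left.
Total = 20×35 + 13×45 + 12×60 = 2005.

2005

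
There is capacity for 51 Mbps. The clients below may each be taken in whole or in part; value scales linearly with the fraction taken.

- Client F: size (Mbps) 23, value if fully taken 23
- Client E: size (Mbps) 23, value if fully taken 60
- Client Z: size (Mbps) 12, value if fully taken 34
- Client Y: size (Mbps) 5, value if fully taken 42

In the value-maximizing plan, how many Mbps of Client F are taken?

Sort by value density: Client Y 42/5≈8.4, Client Z 34/12≈2.83, Client E 60/23≈2.61, Client F 23/23≈1.
Client Y: take in full, 5 Mbps for value 42 → 46 left.
Client Z: take in full, 12 Mbps for value 34 → 34 left.
All 23 Mbps of Client E fit (value 60) → 11 remain.
Only 11 Mbps remain; take 11/23 of Client F for value 23×11/23 = 11.

11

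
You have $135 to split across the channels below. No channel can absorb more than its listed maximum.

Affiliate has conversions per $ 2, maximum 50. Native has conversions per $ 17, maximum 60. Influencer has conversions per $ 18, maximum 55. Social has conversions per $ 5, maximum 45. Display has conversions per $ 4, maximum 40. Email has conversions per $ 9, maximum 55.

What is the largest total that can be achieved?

Order the channels by conversions per $: Influencer 18 > Native 17 > Email 9 > Social 5 > Display 4 > Affiliate 2.
Influencer: +55 to 55 (cap) → 80 left.
Give Native 60 to hit its cap of 60 → 20 left.
Email: +20 (room for 55) → 20. Pool exhausted.
Total = 17×60 + 18×55 + 9×20 = 2190.

2190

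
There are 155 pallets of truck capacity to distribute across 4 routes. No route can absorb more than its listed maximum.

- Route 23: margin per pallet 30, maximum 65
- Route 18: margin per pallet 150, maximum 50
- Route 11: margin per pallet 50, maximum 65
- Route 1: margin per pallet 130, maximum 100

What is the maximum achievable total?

20750

Rank by margin per pallet: Route 18 150 > Route 1 130 > Route 11 50 > Route 23 30.
Route 18: +50 to 50 (cap) → 105 left.
Route 1 takes 100 to reach its cap of 100 → 5 left.
Route 11: +5 (room for 65) → 5. Pool exhausted.
Total = 150×50 + 50×5 + 130×100 = 20750.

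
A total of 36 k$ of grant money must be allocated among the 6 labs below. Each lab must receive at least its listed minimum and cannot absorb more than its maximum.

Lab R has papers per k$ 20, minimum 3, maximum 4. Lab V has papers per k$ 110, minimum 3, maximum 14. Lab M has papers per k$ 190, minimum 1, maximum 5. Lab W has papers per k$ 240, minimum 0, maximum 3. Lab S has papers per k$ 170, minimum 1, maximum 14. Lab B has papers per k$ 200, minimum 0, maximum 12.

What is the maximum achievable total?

Meeting every minimum uses 3+3+1+0+1+0 = 8 k$, leaving 28.
Order the labs by papers per k$: Lab W 240 > Lab B 200 > Lab M 190 > Lab S 170 > Lab V 110 > Lab R 20.
Give Lab W 3 more to hit its cap of 3 ; 25 left.
Lab B takes 12 more to reach its cap of 12 ; 13 left.
Lab M takes 4 more to reach its cap of 5 ; 9 left.
Only 9 left; Lab S takes them to reach 10.
Total = 20×3 + 110×3 + 190×5 + 240×3 + 170×10 + 200×12 = 6160.

6160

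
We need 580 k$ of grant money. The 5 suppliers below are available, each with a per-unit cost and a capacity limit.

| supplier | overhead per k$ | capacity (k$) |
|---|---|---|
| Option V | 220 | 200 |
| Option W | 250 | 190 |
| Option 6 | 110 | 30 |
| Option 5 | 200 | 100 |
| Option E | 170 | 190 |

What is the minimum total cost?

Fill from the cheapest supplier first.
Option 6 (110): use full 30 — 550 k$ to go.
Take 190 from Option E at 170 — need 360 more.
Option 5 (200): use full 100 — 260 k$ to go.
Option V (220): use full 200 — 60 k$ to go.
Take 60 from Option W at 250 to finish.
Cost = 30×110 + 190×170 + 100×200 + 200×220 + 60×250 = 114600.

114600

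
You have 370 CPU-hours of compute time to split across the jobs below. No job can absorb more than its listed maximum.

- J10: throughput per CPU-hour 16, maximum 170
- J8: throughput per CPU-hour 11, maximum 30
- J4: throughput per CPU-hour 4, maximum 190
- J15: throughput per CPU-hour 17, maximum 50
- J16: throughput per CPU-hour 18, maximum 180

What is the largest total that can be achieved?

6330

Rank by throughput per CPU-hour: J16 18 > J15 17 > J10 16 > J8 11 > J4 4.
J16 takes 180 to reach its cap of 180 → 190 left.
J15 takes 50 to reach its cap of 50 → 140 left.
J10: +140 (room for 170) → 140. Pool exhausted.
Total = 16×140 + 17×50 + 18×180 = 6330.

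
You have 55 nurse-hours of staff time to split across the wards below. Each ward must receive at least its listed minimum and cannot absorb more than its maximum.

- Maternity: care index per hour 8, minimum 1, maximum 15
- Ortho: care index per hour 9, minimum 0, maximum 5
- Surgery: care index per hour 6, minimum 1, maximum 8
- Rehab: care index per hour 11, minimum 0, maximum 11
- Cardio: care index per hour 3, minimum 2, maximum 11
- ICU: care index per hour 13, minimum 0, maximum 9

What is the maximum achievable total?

Meeting every minimum uses 1+0+1+0+2+0 = 4 nurse-hours, leaving 51.
Highest care index per hour first: ICU 13 > Rehab 11 > Ortho 9 > Maternity 8 > Surgery 6 > Cardio 3.
ICU: +9 to 9 (cap) ; 42 left.
Rehab takes 11 more to reach its cap of 11 ; 31 left.
Ortho takes 5 more to reach its cap of 5 ; 26 left.
Give Maternity 14 more to hit its cap of 15 ; 12 left.
Surgery takes 7 more to reach its cap of 8 ; 5 left.
Cardio has room for 9 more but only 5 remain, so it gets 7.
Total = 8×15 + 9×5 + 6×8 + 11×11 + 3×7 + 13×9 = 472.

472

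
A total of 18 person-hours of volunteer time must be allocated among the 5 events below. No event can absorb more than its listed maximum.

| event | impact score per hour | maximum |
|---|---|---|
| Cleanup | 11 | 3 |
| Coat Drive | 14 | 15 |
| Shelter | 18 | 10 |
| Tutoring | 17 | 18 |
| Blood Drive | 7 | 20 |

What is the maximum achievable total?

Order the events by impact score per hour: Shelter 18 > Tutoring 17 > Coat Drive 14 > Cleanup 11 > Blood Drive 7.
Shelter takes 10 to reach its cap of 10 ; 8 left.
Only 8 left; Tutoring takes them to reach 8.
Total = 18×10 + 17×8 = 316.

316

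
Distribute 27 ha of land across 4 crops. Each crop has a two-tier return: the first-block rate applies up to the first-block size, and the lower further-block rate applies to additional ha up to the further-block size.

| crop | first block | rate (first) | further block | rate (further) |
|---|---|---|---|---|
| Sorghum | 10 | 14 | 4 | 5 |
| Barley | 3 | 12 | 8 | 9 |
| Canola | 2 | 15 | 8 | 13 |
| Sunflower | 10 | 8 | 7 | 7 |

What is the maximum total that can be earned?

346

Rank every tier by rate: Canola/T1 15 > Sorghum/T1 14 > Canola/T2 13 > Barley/T1 12 > Barley/T2 9 > Sunflower/T1 8 > Sunflower/T2 7 > Sorghum/T2 5.
Canola/T1 (15): +2 — 25 left.
Sorghum T1 at 14: fill all 10 — 15 left.
Canola T2 at 13: fill all 8 — 7 left.
Fill Barley T1 block (3 at 12) — 4 left.
Barley/T2: +4 of 8 at 9; pool empty.
Total = 15×2 + 14×10 + 13×8 + 12×3 + 9×4 = 346.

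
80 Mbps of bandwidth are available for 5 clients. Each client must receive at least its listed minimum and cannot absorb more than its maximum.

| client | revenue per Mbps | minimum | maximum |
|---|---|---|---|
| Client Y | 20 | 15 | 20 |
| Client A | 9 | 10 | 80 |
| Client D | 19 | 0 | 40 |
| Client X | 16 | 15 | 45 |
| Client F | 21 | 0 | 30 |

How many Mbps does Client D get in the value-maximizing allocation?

Meeting every minimum uses 15+10+0+15+0 = 40 Mbps, leaving 40.
Order the clients by revenue per Mbps: Client F 21 > Client Y 20 > Client D 19 > Client X 16 > Client A 9.
Client F takes 30 more to reach its cap of 30 ; 10 left.
Client Y takes 5 more to reach its cap of 20 ; 5 left.
Client D has room for 40 more but only 5 remain, so it gets 5.

5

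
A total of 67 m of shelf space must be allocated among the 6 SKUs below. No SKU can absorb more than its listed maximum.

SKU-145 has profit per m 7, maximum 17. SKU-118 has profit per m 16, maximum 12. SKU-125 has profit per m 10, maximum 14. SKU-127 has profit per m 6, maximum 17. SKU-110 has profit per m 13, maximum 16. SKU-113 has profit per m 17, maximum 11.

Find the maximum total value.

Highest profit per m first: SKU-113 17 > SKU-118 16 > SKU-110 13 > SKU-125 10 > SKU-145 7 > SKU-127 6.
SKU-113 takes 11 to reach its cap of 11 → 56 left.
SKU-118: +12 to 12 (cap) → 44 left.
SKU-110: +16 to 16 (cap) → 28 left.
SKU-125 takes 14 to reach its cap of 14 → 14 left.
Only 14 left; SKU-145 takes them to reach 14.
Total = 7×14 + 16×12 + 10×14 + 13×16 + 17×11 = 825.

825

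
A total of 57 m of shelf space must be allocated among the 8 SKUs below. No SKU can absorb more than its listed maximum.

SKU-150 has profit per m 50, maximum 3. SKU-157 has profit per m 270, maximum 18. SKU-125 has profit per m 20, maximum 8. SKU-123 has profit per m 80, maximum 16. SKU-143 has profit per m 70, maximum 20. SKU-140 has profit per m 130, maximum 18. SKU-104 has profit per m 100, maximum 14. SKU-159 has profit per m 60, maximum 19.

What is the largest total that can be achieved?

9160

Highest profit per m first: SKU-157 270 > SKU-140 130 > SKU-104 100 > SKU-123 80 > SKU-143 70 > SKU-159 60 > SKU-150 50 > SKU-125 20.
Give SKU-157 18 to hit its cap of 18 → 39 left.
SKU-140: +18 to 18 (cap) → 21 left.
SKU-104: +14 to 14 (cap) → 7 left.
SKU-123 has room for 16 but only 7 remain, so it gets 7.
Total = 270×18 + 80×7 + 130×18 + 100×14 = 9160.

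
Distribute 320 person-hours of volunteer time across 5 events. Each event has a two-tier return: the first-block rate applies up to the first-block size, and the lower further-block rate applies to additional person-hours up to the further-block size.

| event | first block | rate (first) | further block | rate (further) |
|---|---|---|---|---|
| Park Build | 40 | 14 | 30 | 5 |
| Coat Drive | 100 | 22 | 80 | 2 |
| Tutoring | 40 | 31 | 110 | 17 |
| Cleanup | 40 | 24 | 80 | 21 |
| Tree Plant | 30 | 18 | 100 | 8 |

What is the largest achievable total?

Treat each block as its own option and order by rate: Tutoring/tier1 31 > Cleanup/tier1 24 > Coat Drive/tier1 22 > Cleanup/tier2 21 > Tree Plant/tier1 18 > Tutoring/tier2 17 > Park Build/tier1 14 > Tree Plant/tier2 8 > Park Build/tier2 5 > Coat Drive/tier2 2.
Tutoring tier1 at 31: fill all 40 → 280 left.
Cleanup/tier1 (24): +40 → 240 left.
Fill Coat Drive tier1 block (100 at 22) → 140 left.
Cleanup/tier2 (21): +80 → 60 left.
Fill Tree Plant tier1 block (30 at 18) → 30 left.
30 remain; put them into Tutoring tier2 at 17.
Total = 31×40 + 24×40 + 22×100 + 21×80 + 18×30 + 17×30 = 7130.

7130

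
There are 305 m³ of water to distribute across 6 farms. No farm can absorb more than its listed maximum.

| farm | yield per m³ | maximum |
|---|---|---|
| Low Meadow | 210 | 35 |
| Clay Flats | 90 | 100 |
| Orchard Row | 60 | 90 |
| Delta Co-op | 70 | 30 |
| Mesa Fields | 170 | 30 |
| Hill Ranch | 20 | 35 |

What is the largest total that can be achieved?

Order the farms by yield per m³: Low Meadow 210 > Mesa Fields 170 > Clay Flats 90 > Delta Co-op 70 > Orchard Row 60 > Hill Ranch 20.
Low Meadow: +35 to 35 (cap) ; 270 left.
Mesa Fields takes 30 to reach its cap of 30 ; 240 left.
Clay Flats: +100 to 100 (cap) ; 140 left.
Delta Co-op: +30 to 30 (cap) ; 110 left.
Orchard Row: +90 to 90 (cap) ; 20 left.
Hill Ranch has room for 35 but only 20 remain, so it gets 20.
Total = 210×35 + 90×100 + 60×90 + 70×30 + 170×30 + 20×20 = 29350.

29350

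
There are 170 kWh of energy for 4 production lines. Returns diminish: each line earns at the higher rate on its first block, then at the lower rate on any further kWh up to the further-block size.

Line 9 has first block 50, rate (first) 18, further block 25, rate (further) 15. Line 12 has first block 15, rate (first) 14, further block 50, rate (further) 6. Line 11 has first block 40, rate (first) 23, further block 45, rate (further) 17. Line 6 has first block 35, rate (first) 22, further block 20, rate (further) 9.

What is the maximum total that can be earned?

3355

Rank every tier by rate: Line 11/first 23 > Line 6/first 22 > Line 9/first 18 > Line 11/second 17 > Line 9/second 15 > Line 12/first 14 > Line 6/second 9 > Line 12/second 6.
Fill Line 11 first block (40 at 23) — 130 left.
Fill Line 6 first block (35 at 22) — 95 left.
Line 9 first at 18: fill all 50 — 45 left.
Fill Line 11 second block (45 at 17) — 0 left.
Total = 23×40 + 22×35 + 18×50 + 17×45 = 3355.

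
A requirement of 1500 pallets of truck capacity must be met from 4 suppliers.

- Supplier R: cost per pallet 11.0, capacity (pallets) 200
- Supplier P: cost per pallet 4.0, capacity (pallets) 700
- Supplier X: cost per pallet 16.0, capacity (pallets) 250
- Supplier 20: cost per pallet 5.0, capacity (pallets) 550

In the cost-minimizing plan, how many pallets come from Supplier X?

Cheapest first:
Supplier P at 4.0: take all 700 pallets → 800 still needed.
Supplier 20 (5.0): use full 550 → 250 pallets to go.
Supplier R (11.0): use full 200 → 50 pallets to go.
Supplier X (16.0): take the remaining 50 → done.

50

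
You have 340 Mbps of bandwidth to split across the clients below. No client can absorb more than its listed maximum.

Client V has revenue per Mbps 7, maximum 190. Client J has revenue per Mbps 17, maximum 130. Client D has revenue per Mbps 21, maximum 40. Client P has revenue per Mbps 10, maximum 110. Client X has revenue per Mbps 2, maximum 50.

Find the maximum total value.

4570

Order the clients by revenue per Mbps: Client D 21 > Client J 17 > Client P 10 > Client V 7 > Client X 2.
Client D takes 40 to reach its cap of 40 ; 300 left.
Client J takes 130 to reach its cap of 130 ; 170 left.
Client P takes 110 to reach its cap of 110 ; 60 left.
Only 60 left; Client V takes them to reach 60.
Total = 7×60 + 17×130 + 21×40 + 10×110 = 4570.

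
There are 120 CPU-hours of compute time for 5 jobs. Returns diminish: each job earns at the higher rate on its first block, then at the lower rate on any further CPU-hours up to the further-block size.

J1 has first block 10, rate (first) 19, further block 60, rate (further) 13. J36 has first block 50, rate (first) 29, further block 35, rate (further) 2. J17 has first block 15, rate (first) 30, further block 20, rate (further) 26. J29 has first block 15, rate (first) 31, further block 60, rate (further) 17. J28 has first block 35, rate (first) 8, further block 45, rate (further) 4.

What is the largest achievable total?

Treat each block as its own option and order by rate: J29/T1 31 > J17/T1 30 > J36/T1 29 > J17/T2 26 > J1/T1 19 > J29/T2 17 > J1/T2 13 > J28/T1 8 > J28/T2 4 > J36/T2 2.
Fill J29 T1 block (15 at 31) ; 105 left.
J17 T1 at 30: fill all 15 ; 90 left.
J36 T1 at 29: fill all 50 ; 40 left.
J17 T2 at 26: fill all 20 ; 20 left.
J1 T1 at 19: fill all 10 ; 10 left.
J29 T2 at 17: only 10 left, fill 10.
Total = 31×15 + 30×15 + 29×50 + 26×20 + 19×10 + 17×10 = 3245.

3245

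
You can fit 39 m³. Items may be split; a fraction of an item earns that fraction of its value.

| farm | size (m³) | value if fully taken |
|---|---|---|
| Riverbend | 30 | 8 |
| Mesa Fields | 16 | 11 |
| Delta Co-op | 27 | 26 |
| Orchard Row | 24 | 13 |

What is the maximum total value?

34.25

Sort by value density: Delta Co-op 26/27≈0.963, Mesa Fields 11/16≈0.688, Orchard Row 13/24≈0.542, Riverbend 8/30≈0.267.
Delta Co-op: take in full, 27 m³ for value 26 — 12 left.
Only 12 m³ remain; take 12/16 of Mesa Fields for value 11×12/16 = 8.25.
Total value = 34.25.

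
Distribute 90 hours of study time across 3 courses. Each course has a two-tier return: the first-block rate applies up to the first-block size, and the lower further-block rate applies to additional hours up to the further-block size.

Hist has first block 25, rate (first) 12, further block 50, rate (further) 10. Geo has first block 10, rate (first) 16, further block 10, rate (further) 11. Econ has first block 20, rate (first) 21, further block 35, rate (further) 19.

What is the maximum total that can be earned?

Rank every tier by rate: Econ/T1 21 > Econ/T2 19 > Geo/T1 16 > Hist/T1 12 > Geo/T2 11 > Hist/T2 10.
Econ T1 at 21: fill all 20 → 70 left.
Econ T2 at 19: fill all 35 → 35 left.
Geo T1 at 16: fill all 10 → 25 left.
Hist/T1 (12): +25 → 0 left.
Total = 21×20 + 19×35 + 16×10 + 12×25 = 1545.

1545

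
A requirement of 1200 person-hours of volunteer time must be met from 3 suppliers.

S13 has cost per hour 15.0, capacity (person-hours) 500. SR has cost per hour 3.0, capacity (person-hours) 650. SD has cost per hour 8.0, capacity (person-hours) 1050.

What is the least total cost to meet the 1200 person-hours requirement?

6350

Use suppliers in increasing cost order.
SR (3.0): use full 650 — 550 person-hours to go.
SD (8.0): take the remaining 550 — done.
S13: unused.
Cost = 650×3.0 + 550×8.0 = 6350.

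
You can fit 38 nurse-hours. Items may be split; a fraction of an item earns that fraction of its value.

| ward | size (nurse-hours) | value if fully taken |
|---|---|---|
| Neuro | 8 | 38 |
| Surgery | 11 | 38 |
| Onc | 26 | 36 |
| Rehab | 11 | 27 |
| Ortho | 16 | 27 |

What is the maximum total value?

116.5

Rank by value-to-size ratio: Neuro 38/8≈4.75, Surgery 38/11≈3.45, Rehab 27/11≈2.45, Ortho 27/16≈1.69, Onc 36/26≈1.38.
All 8 nurse-hours of Neuro fit (value 38) → 30 remain.
Take all of Surgery (11 nurse-hours, value 38) → 19 nurse-hours left.
All 11 nurse-hours of Rehab fit (value 27) → 8 remain.
8 nurse-hours left: a 8/16 share of Ortho gives 27×8/16 = 13.5.
Total value = 116.5.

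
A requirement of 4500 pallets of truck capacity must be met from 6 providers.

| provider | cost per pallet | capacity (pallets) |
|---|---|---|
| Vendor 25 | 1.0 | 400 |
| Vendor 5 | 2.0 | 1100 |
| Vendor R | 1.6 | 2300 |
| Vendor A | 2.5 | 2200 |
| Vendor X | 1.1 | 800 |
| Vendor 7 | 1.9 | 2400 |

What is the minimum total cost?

6860

Fill from the cheapest provider first.
Take 400 from Vendor 25 at 1.0 ; need 4100 more.
Take 800 from Vendor X at 1.1 ; need 3300 more.
Take 2300 from Vendor R at 1.6 ; need 1000 more.
Take 1000 from Vendor 7 at 1.9 to finish.
Vendor 5, Vendor A: unused.
Cost = 400×1.0 + 800×1.1 + 2300×1.6 + 1000×1.9 = 6860.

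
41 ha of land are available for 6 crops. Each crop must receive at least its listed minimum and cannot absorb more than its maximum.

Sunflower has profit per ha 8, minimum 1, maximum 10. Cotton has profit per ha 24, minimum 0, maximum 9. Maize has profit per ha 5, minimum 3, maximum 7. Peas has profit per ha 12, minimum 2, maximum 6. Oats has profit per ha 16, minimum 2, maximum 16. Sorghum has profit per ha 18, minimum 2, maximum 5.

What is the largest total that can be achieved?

Meeting every minimum uses 1+0+3+2+2+2 = 10 ha, leaving 31.
Highest profit per ha first: Cotton 24 > Sorghum 18 > Oats 16 > Peas 12 > Sunflower 8 > Maize 5.
Give Cotton 9 more to hit its cap of 9 ; 22 left.
Give Sorghum 3 more to hit its cap of 5 ; 19 left.
Give Oats 14 more to hit its cap of 16 ; 5 left.
Peas takes 4 more to reach its cap of 6 ; 1 left.
Sunflower: +1 (room for 9) → 2. Pool exhausted.
Total = 8×2 + 24×9 + 5×3 + 12×6 + 16×16 + 18×5 = 665.

665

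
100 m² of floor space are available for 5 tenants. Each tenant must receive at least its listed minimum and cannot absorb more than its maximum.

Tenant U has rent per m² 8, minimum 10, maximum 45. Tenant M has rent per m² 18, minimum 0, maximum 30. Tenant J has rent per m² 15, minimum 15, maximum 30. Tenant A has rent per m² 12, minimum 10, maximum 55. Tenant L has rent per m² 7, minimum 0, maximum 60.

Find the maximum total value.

Meeting every minimum uses 10+0+15+10+0 = 35 m², leaving 65.
Order the tenants by rent per m²: Tenant M 18 > Tenant J 15 > Tenant A 12 > Tenant U 8 > Tenant L 7.
Tenant M takes 30 more to reach its cap of 30 ; 35 left.
Tenant J: +15 to 30 (cap) ; 20 left.
Only 20 left; Tenant A takes them to reach 30.
Total = 8×10 + 18×30 + 15×30 + 12×30 = 1430.

1430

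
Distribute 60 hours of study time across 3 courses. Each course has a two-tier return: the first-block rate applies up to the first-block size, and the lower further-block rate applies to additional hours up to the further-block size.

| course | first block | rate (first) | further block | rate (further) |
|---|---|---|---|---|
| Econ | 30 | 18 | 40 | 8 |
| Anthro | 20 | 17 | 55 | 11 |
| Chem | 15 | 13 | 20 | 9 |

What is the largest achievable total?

1010

Order all 6 blocks by rate: Econ/first 18 > Anthro/first 17 > Chem/first 13 > Anthro/second 11 > Chem/second 9 > Econ/second 8.
Fill Econ first block (30 at 18) — 30 left.
Fill Anthro first block (20 at 17) — 10 left.
Chem/first: +10 of 15 at 13; pool empty.
Total = 18×30 + 17×20 + 13×10 = 1010.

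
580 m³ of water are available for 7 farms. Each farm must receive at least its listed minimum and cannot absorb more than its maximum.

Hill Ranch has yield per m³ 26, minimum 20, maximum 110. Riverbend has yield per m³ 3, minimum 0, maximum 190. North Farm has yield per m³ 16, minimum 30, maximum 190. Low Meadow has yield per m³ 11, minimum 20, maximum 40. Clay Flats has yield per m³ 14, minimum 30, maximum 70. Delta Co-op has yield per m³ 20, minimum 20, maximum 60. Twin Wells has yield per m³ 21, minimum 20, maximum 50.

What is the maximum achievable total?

Meeting every minimum uses 20+0+30+20+30+20+20 = 140 m³, leaving 440.
Order the farms by yield per m³: Hill Ranch 26 > Twin Wells 21 > Delta Co-op 20 > North Farm 16 > Clay Flats 14 > Low Meadow 11 > Riverbend 3.
Give Hill Ranch 90 more to hit its cap of 110 → 350 left.
Give Twin Wells 30 more to hit its cap of 50 → 320 left.
Delta Co-op takes 40 more to reach its cap of 60 → 280 left.
Give North Farm 160 more to hit its cap of 190 → 120 left.
Clay Flats takes 40 more to reach its cap of 70 → 80 left.
Low Meadow takes 20 more to reach its cap of 40 → 60 left.
Riverbend has room for 190 more but only 60 remain, so it gets 60.
Total = 26×110 + 3×60 + 16×190 + 11×40 + 14×70 + 20×60 + 21×50 = 9750.

9750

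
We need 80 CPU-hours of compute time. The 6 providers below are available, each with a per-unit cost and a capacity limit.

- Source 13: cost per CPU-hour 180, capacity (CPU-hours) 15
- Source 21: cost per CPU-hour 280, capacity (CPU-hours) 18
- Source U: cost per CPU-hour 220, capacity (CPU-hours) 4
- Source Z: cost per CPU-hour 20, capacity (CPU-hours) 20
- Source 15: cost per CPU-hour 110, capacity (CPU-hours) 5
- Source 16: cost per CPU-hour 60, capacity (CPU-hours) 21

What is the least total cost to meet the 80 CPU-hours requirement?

9990

Fill from the cheapest provider first.
Take 20 from Source Z at 20 ; need 60 more.
Take 21 from Source 16 at 60 ; need 39 more.
Source 15 at 110: take all 5 CPU-hours ; 34 still needed.
Take 15 from Source 13 at 180 ; need 19 more.
Take 4 from Source U at 220 ; need 15 more.
Take 15 from Source 21 at 280 to finish.
Cost = 20×20 + 21×60 + 5×110 + 15×180 + 4×220 + 15×280 = 9990.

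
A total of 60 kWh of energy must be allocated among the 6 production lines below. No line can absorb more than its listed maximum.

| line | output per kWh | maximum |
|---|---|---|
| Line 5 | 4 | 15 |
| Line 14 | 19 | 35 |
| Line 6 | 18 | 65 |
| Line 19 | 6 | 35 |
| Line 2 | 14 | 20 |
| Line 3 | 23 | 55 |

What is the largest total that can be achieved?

1360

Rank by output per kWh: Line 3 23 > Line 14 19 > Line 6 18 > Line 2 14 > Line 19 6 > Line 5 4.
Line 3: +55 to 55 (cap) → 5 left.
Only 5 left; Line 14 takes them to reach 5.
Total = 19×5 + 23×55 = 1360.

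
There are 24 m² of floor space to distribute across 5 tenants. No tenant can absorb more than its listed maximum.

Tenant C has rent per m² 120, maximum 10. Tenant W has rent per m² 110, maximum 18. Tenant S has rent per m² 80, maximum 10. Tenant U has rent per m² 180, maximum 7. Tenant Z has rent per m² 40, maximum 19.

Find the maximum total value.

3230

Order the tenants by rent per m²: Tenant U 180 > Tenant C 120 > Tenant W 110 > Tenant S 80 > Tenant Z 40.
Give Tenant U 7 to hit its cap of 7 → 17 left.
Tenant C takes 10 to reach its cap of 10 → 7 left.
Only 7 left; Tenant W takes them to reach 7.
Total = 120×10 + 110×7 + 180×7 = 3230.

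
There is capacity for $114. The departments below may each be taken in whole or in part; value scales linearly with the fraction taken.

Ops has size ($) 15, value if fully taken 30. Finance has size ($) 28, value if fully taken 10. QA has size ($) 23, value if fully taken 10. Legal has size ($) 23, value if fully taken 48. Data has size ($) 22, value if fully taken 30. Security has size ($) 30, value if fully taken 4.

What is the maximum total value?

128.4

Rank by value-to-size ratio: Legal 48/23≈2.09, Ops 30/15≈2, Data 30/22≈1.36, QA 10/23≈0.435, Finance 10/28≈0.357, Security 4/30≈0.133.
Legal: take in full, 23 $ for value 48 → 91 left.
All 15 $ of Ops fit (value 30) → 76 remain.
Take all of Data (22 $, value 30) → 54 $ left.
QA: take in full, 23 $ for value 10 → 31 left.
Take all of Finance (28 $, value 10) → 3 $ left.
3 $ left: a 3/30 share of Security gives 4×3/30 = 0.4.
Total value = 128.4.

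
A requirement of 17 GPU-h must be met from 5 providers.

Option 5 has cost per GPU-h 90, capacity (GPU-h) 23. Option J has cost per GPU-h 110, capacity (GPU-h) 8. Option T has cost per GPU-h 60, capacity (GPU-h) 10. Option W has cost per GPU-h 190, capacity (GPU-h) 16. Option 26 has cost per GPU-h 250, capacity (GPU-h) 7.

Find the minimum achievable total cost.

Fill from the cheapest provider first.
Option T at 60: take all 10 GPU-h → 7 still needed.
Option 5 (90): take the remaining 7 → done.
Option J, Option W, Option 26: unused.
Cost = 10×60 + 7×90 = 1230.

1230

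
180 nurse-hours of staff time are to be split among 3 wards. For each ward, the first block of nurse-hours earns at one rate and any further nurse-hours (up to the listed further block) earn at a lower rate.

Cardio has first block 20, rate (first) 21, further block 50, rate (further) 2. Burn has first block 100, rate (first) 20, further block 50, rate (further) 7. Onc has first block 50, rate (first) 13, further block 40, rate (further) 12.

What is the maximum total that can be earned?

Treat each block as its own option and order by rate: Cardio/first 21 > Burn/first 20 > Onc/first 13 > Onc/second 12 > Burn/second 7 > Cardio/second 2.
Cardio/first (21): +20 — 160 left.
Fill Burn first block (100 at 20) — 60 left.
Onc/first (13): +50 — 10 left.
Onc second at 12: only 10 left, fill 10.
Total = 21×20 + 20×100 + 13×50 + 12×10 = 3190.

3190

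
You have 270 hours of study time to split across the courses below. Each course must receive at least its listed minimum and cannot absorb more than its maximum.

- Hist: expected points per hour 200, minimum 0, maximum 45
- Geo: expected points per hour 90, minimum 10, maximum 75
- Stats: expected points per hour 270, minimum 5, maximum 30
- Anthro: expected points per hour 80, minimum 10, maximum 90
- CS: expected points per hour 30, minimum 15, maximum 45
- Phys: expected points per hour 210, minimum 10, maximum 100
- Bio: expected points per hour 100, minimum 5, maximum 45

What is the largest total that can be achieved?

46100

Meeting every minimum uses 0+10+5+10+15+10+5 = 55 hours, leaving 215.
Rank by expected points per hour: Stats 270 > Phys 210 > Hist 200 > Bio 100 > Geo 90 > Anthro 80 > CS 30.
Stats: +25 to 30 (cap) → 190 left.
Phys: +90 to 100 (cap) → 100 left.
Hist takes 45 more to reach its cap of 45 → 55 left.
Bio: +40 to 45 (cap) → 15 left.
Only 15 left; Geo takes them to reach 25.
Total = 200×45 + 90×25 + 270×30 + 80×10 + 30×15 + 210×100 + 100×45 = 46100.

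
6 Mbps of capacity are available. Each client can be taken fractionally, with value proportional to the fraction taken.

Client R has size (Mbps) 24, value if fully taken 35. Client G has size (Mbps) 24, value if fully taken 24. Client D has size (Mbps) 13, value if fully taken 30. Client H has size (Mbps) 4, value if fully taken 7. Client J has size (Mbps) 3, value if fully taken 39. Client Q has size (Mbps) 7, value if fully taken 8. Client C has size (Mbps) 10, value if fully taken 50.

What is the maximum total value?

54

Best value per unit of size first: Client J 39/3≈13, Client C 50/10≈5, Client D 30/13≈2.31, Client H 7/4≈1.75, Client R 35/24≈1.46, Client Q 8/7≈1.14, Client G 24/24≈1.
Client J: take in full, 3 Mbps for value 39 → 3 left.
3 Mbps left: a 3/10 share of Client C gives 50×3/10 = 15.
Total value = 54.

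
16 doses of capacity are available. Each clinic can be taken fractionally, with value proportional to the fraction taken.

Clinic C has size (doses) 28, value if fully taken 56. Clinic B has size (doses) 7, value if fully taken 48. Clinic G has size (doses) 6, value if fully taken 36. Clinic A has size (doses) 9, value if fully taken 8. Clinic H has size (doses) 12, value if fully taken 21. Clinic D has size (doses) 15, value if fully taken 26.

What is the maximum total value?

Sort by value density: Clinic B 48/7≈6.86, Clinic G 36/6≈6, Clinic C 56/28≈2, Clinic H 21/12≈1.75, Clinic D 26/15≈1.73, Clinic A 8/9≈0.889.
All 7 doses of Clinic B fit (value 48) ; 9 remain.
All 6 doses of Clinic G fit (value 36) ; 3 remain.
Only 3 doses remain; take 3/28 of Clinic C for value 56×3/28 = 6.
Total value = 90.

90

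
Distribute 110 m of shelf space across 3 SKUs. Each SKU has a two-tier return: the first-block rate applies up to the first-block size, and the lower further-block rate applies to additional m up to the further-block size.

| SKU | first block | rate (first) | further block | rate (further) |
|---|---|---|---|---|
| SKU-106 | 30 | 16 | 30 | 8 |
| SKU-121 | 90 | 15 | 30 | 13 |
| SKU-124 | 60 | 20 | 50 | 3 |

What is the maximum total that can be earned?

1980

Rank every tier by rate: SKU-124/T1 20 > SKU-106/T1 16 > SKU-121/T1 15 > SKU-121/T2 13 > SKU-106/T2 8 > SKU-124/T2 3.
SKU-124 T1 at 20: fill all 60 → 50 left.
Fill SKU-106 T1 block (30 at 16) → 20 left.
SKU-121 T1 at 15: only 20 left, fill 20.
Total = 20×60 + 16×30 + 15×20 = 1980.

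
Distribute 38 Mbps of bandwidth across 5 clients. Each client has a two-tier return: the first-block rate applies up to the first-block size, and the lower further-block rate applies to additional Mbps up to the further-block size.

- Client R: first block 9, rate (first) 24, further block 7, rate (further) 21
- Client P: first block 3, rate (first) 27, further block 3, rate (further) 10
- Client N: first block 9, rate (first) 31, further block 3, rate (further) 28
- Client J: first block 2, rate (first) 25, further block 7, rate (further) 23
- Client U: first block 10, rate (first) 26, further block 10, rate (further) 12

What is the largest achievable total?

Rank every tier by rate: Client N/tier1 31 > Client N/tier2 28 > Client P/tier1 27 > Client U/tier1 26 > Client J/tier1 25 > Client R/tier1 24 > Client J/tier2 23 > Client R/tier2 21 > Client U/tier2 12 > Client P/tier2 10.
Client N/tier1 (31): +9 ; 29 left.
Client N tier2 at 28: fill all 3 ; 26 left.
Fill Client P tier1 block (3 at 27) ; 23 left.
Client U/tier1 (26): +10 ; 13 left.
Client J tier1 at 25: fill all 2 ; 11 left.
Client R tier1 at 24: fill all 9 ; 2 left.
Client J tier2 at 23: only 2 left, fill 2.
Total = 31×9 + 28×3 + 27×3 + 26×10 + 25×2 + 24×9 + 23×2 = 1016.

1016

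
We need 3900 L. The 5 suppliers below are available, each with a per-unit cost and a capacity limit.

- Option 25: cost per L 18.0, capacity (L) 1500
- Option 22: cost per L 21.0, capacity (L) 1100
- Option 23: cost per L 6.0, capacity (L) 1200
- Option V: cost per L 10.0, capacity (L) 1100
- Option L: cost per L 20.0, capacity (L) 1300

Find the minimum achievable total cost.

47200

Cheapest first:
Option 23 (6.0): use full 1200 → 2700 L to go.
Option V at 10.0: take all 1100 L → 1600 still needed.
Take 1500 from Option 25 at 18.0 → need 100 more.
Option L (20.0): take the remaining 100 → done.
Option 22: unused.
Cost = 1200×6.0 + 1100×10.0 + 1500×18.0 + 100×20.0 = 47200.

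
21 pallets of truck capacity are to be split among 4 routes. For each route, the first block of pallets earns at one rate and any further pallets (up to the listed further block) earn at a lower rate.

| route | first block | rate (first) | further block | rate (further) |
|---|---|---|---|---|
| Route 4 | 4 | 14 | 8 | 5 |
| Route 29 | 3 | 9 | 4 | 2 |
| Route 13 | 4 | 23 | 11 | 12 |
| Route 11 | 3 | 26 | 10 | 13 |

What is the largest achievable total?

356

Rank every tier by rate: Route 11/first 26 > Route 13/first 23 > Route 4/first 14 > Route 11/second 13 > Route 13/second 12 > Route 29/first 9 > Route 4/second 5 > Route 29/second 2.
Fill Route 11 first block (3 at 26) — 18 left.
Route 13/first (23): +4 — 14 left.
Route 4 first at 14: fill all 4 — 10 left.
Route 11/second (13): +10 — 0 left.
Total = 26×3 + 23×4 + 14×4 + 13×10 = 356.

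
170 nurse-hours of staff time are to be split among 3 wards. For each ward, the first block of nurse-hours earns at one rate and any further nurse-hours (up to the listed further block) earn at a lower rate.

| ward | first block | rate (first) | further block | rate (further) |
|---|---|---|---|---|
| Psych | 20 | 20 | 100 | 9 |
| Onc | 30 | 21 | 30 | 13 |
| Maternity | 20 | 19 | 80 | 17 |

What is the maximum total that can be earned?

3030

Order all 6 blocks by rate: Onc/tier1 21 > Psych/tier1 20 > Maternity/tier1 19 > Maternity/tier2 17 > Onc/tier2 13 > Psych/tier2 9.
Fill Onc tier1 block (30 at 21) — 140 left.
Psych tier1 at 20: fill all 20 — 120 left.
Maternity tier1 at 19: fill all 20 — 100 left.
Maternity tier2 at 17: fill all 80 — 20 left.
Onc tier2 at 13: only 20 left, fill 20.
Total = 21×30 + 20×20 + 19×20 + 17×80 + 13×20 = 3030.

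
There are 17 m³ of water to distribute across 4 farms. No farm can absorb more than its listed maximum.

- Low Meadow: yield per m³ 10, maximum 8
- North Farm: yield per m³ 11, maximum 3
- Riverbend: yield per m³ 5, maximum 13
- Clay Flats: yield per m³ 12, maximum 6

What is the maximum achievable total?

185

Order the farms by yield per m³: Clay Flats 12 > North Farm 11 > Low Meadow 10 > Riverbend 5.
Give Clay Flats 6 to hit its cap of 6 ; 11 left.
North Farm: +3 to 3 (cap) ; 8 left.
Low Meadow: +8 to 8 (cap) ; 0 left.
Total = 10×8 + 11×3 + 12×6 = 185.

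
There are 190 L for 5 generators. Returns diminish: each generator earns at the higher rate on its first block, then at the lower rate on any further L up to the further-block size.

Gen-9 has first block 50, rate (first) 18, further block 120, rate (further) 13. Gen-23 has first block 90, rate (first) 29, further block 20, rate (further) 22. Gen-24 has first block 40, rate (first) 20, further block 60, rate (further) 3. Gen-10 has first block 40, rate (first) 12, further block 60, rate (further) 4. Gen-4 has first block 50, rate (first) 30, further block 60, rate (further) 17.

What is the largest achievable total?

Rank every tier by rate: Gen-4/tier1 30 > Gen-23/tier1 29 > Gen-23/tier2 22 > Gen-24/tier1 20 > Gen-9/tier1 18 > Gen-4/tier2 17 > Gen-9/tier2 13 > Gen-10/tier1 12 > Gen-10/tier2 4 > Gen-24/tier2 3.
Gen-4/tier1 (30): +50 ; 140 left.
Fill Gen-23 tier1 block (90 at 29) ; 50 left.
Gen-23/tier2 (22): +20 ; 30 left.
30 remain; put them into Gen-24 tier1 at 20.
Total = 30×50 + 29×90 + 22×20 + 20×30 = 5150.

5150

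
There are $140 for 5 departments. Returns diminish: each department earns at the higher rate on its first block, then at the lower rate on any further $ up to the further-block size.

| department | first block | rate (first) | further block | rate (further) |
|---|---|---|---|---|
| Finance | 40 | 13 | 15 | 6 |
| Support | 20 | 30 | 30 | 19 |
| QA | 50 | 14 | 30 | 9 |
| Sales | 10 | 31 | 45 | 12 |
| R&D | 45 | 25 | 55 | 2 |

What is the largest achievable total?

Rank every tier by rate: Sales/tier1 31 > Support/tier1 30 > R&D/tier1 25 > Support/tier2 19 > QA/tier1 14 > Finance/tier1 13 > Sales/tier2 12 > QA/tier2 9 > Finance/tier2 6 > R&D/tier2 2.
Sales tier1 at 31: fill all 10 — 130 left.
Support tier1 at 30: fill all 20 — 110 left.
R&D/tier1 (25): +45 — 65 left.
Support/tier2 (19): +30 — 35 left.
QA/tier1: +35 of 50 at 14; pool empty.
Total = 31×10 + 30×20 + 25×45 + 19×30 + 14×35 = 3095.

3095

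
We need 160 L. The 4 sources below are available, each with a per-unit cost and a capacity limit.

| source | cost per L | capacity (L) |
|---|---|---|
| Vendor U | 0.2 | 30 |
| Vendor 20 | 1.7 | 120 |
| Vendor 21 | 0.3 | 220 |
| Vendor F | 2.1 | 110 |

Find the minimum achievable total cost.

Fill from the cheapest source first.
Vendor U (0.2): use full 30 → 130 L to go.
Vendor 21 (0.3): take the remaining 130 → done.
Vendor 20, Vendor F: unused.
Cost = 30×0.2 + 130×0.3 = 45.

45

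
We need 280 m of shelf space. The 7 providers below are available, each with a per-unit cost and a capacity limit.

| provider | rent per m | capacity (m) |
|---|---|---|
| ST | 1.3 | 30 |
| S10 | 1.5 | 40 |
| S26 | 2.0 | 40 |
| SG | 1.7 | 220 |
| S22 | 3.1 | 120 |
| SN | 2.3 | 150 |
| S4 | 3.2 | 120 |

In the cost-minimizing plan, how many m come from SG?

Fill from the cheapest provider first.
Take 30 from ST at 1.3 → need 250 more.
Take 40 from S10 at 1.5 → need 210 more.
SG (1.7): take the remaining 210 → done.
S26, SN, S22, S4: unused.

210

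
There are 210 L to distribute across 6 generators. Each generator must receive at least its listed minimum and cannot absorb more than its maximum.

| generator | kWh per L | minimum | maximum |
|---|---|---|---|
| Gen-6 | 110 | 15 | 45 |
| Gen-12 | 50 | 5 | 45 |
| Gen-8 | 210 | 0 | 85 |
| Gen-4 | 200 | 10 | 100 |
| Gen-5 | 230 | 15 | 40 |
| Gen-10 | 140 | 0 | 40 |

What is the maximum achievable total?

Meeting every minimum uses 15+5+0+10+15+0 = 45 L, leaving 165.
Highest kWh per L first: Gen-5 230 > Gen-8 210 > Gen-4 200 > Gen-10 140 > Gen-6 110 > Gen-12 50.
Give Gen-5 25 more to hit its cap of 40 ; 140 left.
Give Gen-8 85 more to hit its cap of 85 ; 55 left.
Gen-4 has room for 90 more but only 55 remain, so it gets 65.
Total = 110×15 + 50×5 + 210×85 + 200×65 + 230×40 = 41950.

41950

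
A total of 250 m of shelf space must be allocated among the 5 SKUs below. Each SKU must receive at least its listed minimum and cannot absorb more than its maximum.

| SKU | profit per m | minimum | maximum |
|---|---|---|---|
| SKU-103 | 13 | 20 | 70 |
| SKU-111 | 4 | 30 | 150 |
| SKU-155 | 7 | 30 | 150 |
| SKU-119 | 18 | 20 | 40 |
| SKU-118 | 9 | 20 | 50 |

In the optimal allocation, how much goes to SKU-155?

Meeting every minimum uses 20+30+30+20+20 = 120 m, leaving 130.
Highest profit per m first: SKU-119 18 > SKU-103 13 > SKU-118 9 > SKU-155 7 > SKU-111 4.
SKU-119: +20 to 40 (cap) — 110 left.
SKU-103 takes 50 more to reach its cap of 70 — 60 left.
SKU-118: +30 to 50 (cap) — 30 left.
SKU-155: +30 (room for 120) → 60. Pool exhausted.

60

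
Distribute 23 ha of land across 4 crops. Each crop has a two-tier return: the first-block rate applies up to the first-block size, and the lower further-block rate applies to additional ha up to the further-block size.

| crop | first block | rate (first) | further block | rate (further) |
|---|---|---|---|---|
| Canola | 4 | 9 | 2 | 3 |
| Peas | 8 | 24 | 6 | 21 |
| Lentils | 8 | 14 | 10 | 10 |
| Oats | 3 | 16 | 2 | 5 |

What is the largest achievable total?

450

Rank every tier by rate: Peas/T1 24 > Peas/T2 21 > Oats/T1 16 > Lentils/T1 14 > Lentils/T2 10 > Canola/T1 9 > Oats/T2 5 > Canola/T2 3.
Fill Peas T1 block (8 at 24) ; 15 left.
Peas/T2 (21): +6 ; 9 left.
Oats/T1 (16): +3 ; 6 left.
6 remain; put them into Lentils T1 at 14.
Total = 24×8 + 21×6 + 16×3 + 14×6 = 450.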